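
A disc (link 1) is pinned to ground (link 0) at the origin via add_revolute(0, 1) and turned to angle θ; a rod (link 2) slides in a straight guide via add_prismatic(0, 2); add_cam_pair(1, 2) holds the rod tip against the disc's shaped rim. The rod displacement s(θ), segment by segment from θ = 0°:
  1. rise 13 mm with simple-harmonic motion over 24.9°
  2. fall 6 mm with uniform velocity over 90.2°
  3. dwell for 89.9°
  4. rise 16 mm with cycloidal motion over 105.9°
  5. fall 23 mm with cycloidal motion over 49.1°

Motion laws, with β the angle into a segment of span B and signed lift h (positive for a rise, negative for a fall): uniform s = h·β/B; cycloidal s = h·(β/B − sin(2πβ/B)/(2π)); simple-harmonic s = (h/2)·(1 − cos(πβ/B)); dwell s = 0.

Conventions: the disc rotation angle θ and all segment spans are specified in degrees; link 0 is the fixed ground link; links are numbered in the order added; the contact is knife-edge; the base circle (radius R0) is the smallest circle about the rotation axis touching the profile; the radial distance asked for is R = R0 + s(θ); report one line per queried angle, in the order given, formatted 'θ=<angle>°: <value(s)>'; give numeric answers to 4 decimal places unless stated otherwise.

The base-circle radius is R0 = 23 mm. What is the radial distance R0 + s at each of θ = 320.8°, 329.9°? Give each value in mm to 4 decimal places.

segment 1 (0° to 24.9°, simple-harmonic, h = 13) is passed completely: s = 0.0000 + (13) = 13.0000
segment 2 (24.9° to 115.1°, uniform, h = -6) is passed completely: s = 13.0000 + (-6) = 7.0000
segment 3 (115.1° to 205°, dwell): s unchanged at 7.0000
segment 4 (205° to 310.9°, cycloidal, h = 16) is passed completely: s = 7.0000 + (16) = 23.0000
θ = 320.8° falls in segment 5 (310.9° to 360°, cycloidal, h = -23): β = 320.8 − 310.9 = 9.9°, B = 49.1°; Δs = -23·(0.2016 − sin(2π·0.2016)/(2π)) = -1.1447; s = 23.0000 − 1.1447 = 21.8553
θ = 329.9° falls in segment 5 (310.9° to 360°, cycloidal, h = -23): β = 329.9 − 310.9 = 19°, B = 49.1°; Δs = -23·(0.3870 − sin(2π·0.3870)/(2π)) = -6.5135; s = 23.0000 − 6.5135 = 16.4865
θ=320.8°: R = R0 + s = 23 + 21.8553 = 44.8553
θ=329.9°: R = R0 + s = 23 + 16.4865 = 39.4865

θ=320.8°: 44.8553
θ=329.9°: 39.4865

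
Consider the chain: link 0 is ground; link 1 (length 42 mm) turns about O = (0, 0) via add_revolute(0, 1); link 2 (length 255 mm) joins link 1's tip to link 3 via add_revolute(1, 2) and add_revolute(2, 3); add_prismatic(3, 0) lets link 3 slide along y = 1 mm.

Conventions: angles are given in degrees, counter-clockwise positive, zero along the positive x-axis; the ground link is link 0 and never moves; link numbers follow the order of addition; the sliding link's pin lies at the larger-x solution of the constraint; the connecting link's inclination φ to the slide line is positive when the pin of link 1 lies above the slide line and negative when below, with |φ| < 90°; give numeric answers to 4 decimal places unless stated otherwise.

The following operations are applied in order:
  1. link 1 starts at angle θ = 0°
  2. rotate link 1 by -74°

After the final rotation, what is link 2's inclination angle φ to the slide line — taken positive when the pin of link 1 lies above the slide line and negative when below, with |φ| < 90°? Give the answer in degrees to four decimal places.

geometry: r = 42 mm, L = 255 mm, e = 1 mm; θ starts at 0°
rotate link 1 by -74°: θ ← 0° -74° = -74°
h = r sin θ − e = -40.372991 − 1 = -41.372991
sin φ = h / L = -41.372991 / 255 = -0.16224702
φ = arcsin(-0.16224702) = -9.337346°

-9.3373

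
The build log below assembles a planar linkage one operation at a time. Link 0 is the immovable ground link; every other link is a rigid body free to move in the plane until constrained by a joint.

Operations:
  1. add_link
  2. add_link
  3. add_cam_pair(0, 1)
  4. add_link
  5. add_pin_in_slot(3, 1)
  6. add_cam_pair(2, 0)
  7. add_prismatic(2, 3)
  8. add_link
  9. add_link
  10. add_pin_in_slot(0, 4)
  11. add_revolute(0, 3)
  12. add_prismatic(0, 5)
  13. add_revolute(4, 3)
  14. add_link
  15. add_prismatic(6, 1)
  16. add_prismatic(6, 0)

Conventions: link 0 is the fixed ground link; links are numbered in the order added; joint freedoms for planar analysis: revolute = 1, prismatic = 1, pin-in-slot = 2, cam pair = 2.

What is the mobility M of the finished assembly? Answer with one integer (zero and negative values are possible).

(L,J1,J2)=(1,0,0); link0 fixed
link1: (2,0,0)
link2: (3,0,0)
C 0-1 [J2]: (3,0,1)
link3: (4,0,1)
PS 3-1 [J2]: (4,0,2)
C 2-0 [J2]: (4,0,3)
P 2-3 [J1]: (4,1,3)
link4: (5,1,3)
link5: (6,1,3)
PS 0-4 [J2]: (6,1,4)
R 0-3 [J1]: (6,2,4)
P 0-5 [J1]: (6,3,4)
R 4-3 [J1]: (6,4,4)
link6: (7,4,4)
P 6-1 [J1]: (7,5,4)
P 6-0 [J1]: (7,6,4)
Grübler: 3·6 − 2·6 − 4 = 2

M = 2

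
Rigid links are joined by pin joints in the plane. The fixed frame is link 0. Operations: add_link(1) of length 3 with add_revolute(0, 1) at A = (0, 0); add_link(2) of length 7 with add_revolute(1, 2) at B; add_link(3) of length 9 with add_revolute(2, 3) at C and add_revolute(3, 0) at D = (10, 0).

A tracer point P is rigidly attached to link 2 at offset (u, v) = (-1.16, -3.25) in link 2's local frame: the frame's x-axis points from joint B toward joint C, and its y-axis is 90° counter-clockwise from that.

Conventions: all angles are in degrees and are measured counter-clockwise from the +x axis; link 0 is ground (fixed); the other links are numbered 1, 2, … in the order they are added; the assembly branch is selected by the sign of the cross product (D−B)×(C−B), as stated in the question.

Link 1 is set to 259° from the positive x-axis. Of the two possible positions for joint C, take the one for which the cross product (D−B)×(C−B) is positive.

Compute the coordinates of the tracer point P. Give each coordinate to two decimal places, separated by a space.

A=(0,0), D=(10.00,0)
B = A + 3.00·(cos259°, sin259°) = (-0.5724, -2.9449)
|BD| = 10.9749
circle(B,7.00) ∩ circle(D,9.00): a=4.0296, h=5.7239
  candidates: C₊=(1.7735,3.6503) cross=62.819; C₋=(4.8453,-7.3776) cross=-62.819
  branch + wants cross > 0 → take C=(1.7735,3.6503) (cross=62.819)
ex = (C−B)/|BC| = (0.3351,0.9422); ey = (-0.9422,0.3351)
P = B + -1.16·ex + -3.25·ey = (2.1009,-5.1270)

2.10 -5.13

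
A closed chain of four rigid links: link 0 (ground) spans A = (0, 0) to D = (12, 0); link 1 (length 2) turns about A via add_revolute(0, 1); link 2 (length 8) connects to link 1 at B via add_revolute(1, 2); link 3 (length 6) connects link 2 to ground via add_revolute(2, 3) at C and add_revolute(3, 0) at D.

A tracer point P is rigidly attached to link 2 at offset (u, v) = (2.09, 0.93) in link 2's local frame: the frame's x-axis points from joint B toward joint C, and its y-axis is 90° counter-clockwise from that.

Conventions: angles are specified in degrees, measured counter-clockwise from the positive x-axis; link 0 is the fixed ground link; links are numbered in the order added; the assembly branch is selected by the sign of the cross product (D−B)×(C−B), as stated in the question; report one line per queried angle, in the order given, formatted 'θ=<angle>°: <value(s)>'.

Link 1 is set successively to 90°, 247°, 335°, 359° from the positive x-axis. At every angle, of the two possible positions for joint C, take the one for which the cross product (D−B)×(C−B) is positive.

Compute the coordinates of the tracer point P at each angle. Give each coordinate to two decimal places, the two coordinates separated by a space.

A=(0,0), D=(12.00,0)
θ=90°: B = A + 2.00·(cos90°, sin90°) = (0.0000, 2.0000)
θ=90°: |BD| = 12.1655
θ=90°: circle(B,8.00) ∩ circle(D,6.00): a=7.2336, h=3.4170
θ=90°:   candidates: C₊=(7.6969,4.1813) cross=41.569; C₋=(6.5734,-2.5597) cross=-41.569
θ=90°:   branch + wants cross > 0 → take C=(7.6969,4.1813) (cross=41.569)
θ=90°: ex = (C−B)/|BC| = (0.9621,0.2727); ey = (-0.2727,0.9621)
θ=90°: P = B + 2.09·ex + 0.93·ey = (1.7572,3.4646)
θ=247°: B = A + 2.00·(cos247°, sin247°) = (-0.7815, -1.8410)
θ=247°: |BD| = 12.9134
θ=247°: circle(B,8.00) ∩ circle(D,6.00): a=7.5408, h=2.6713
θ=247°:   candidates: C₊=(6.3015,1.8781) cross=34.495; C₋=(7.0632,-3.4100) cross=-34.495
θ=247°:   branch + wants cross > 0 → take C=(6.3015,1.8781) (cross=34.495)
θ=247°: ex = (C−B)/|BC| = (0.8854,0.4649); ey = (-0.4649,0.8854)
θ=247°: P = B + 2.09·ex + 0.93·ey = (0.6366,-0.0460)
θ=335°: B = A + 2.00·(cos335°, sin335°) = (1.8126, -0.8452)
θ=335°: |BD| = 10.2224
θ=335°: circle(B,8.00) ∩ circle(D,6.00): a=6.4807, h=4.6904
θ=335°:   candidates: C₊=(7.8833,4.3650) cross=47.947; C₋=(8.6590,-4.9837) cross=-47.947
θ=335°:   branch + wants cross > 0 → take C=(7.8833,4.3650) (cross=47.947)
θ=335°: ex = (C−B)/|BC| = (0.7588,0.6513); ey = (-0.6513,0.7588)
θ=335°: P = B + 2.09·ex + 0.93·ey = (2.7929,1.2217)
θ=359°: B = A + 2.00·(cos359°, sin359°) = (1.9997, -0.0349)
θ=359°: |BD| = 10.0004
θ=359°: circle(B,8.00) ∩ circle(D,6.00): a=6.4001, h=4.7998
θ=359°:   candidates: C₊=(8.3830,4.7872) cross=48.000; C₋=(8.4165,-4.8124) cross=-48.000
θ=359°:   branch + wants cross > 0 → take C=(8.3830,4.7872) (cross=48.000)
θ=359°: ex = (C−B)/|BC| = (0.7979,0.6028); ey = (-0.6028,0.7979)
θ=359°: P = B + 2.09·ex + 0.93·ey = (3.1068,1.9669)

θ=90°: 1.76 3.46
θ=247°: 0.64 -0.05
θ=335°: 2.79 1.22
θ=359°: 3.11 1.97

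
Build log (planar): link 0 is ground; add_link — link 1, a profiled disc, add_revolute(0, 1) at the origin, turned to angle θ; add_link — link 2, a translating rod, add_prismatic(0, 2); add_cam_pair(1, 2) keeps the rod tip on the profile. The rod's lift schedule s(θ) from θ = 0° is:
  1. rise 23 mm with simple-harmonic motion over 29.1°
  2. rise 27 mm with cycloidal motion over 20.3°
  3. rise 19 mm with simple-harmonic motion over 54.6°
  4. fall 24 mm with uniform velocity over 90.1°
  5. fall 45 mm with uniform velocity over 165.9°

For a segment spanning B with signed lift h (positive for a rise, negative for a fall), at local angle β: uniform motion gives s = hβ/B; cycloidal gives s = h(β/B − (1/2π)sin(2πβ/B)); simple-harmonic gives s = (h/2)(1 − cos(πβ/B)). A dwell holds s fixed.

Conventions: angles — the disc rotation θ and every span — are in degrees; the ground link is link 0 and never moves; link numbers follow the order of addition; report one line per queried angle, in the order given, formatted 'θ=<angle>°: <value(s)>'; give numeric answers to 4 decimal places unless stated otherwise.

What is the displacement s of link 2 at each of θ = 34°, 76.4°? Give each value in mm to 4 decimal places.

seg 1 [0°–29.1°] simple-harmonic, h=23: full span → s += 23 → s = 23.0000
seg 2 [29.1°–49.4°] cycloidal, h=27: θ=34° here. β=4.9, B=20.3. 27·(0.2414 − sin(2π·0.2414)/(2π)) = 2.2264 → s = 25.2264
seg 2 [29.1°–49.4°] cycloidal, h=27: full span → s += 27 → s = 50.0000
seg 3 [49.4°–104°] simple-harmonic, h=19: θ=76.4° here. β=27, B=54.6. 19/2·(1 − cos(π·0.4945)) = 9.3360 → s = 59.3360

θ=34°: 25.2264
θ=76.4°: 59.3360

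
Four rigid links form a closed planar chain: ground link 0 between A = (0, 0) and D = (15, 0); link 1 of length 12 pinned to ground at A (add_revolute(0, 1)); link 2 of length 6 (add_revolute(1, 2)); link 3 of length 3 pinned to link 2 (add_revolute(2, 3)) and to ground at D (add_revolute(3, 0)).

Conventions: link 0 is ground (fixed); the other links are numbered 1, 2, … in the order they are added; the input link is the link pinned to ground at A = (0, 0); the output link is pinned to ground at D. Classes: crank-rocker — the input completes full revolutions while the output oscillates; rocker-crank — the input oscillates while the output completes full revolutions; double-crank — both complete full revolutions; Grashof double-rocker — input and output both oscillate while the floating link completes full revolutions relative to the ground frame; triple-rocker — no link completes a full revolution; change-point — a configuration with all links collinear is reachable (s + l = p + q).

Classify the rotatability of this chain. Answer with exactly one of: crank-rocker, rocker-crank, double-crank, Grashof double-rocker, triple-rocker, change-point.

lengths: ground=15, input=12, coupler=6, output=3
sorted: s=3 (shortest), l=15 (longest), p+q=18
s + l = 18 vs p + q = 18
s + l = p + q → change-point (collinear configuration reachable)

change-point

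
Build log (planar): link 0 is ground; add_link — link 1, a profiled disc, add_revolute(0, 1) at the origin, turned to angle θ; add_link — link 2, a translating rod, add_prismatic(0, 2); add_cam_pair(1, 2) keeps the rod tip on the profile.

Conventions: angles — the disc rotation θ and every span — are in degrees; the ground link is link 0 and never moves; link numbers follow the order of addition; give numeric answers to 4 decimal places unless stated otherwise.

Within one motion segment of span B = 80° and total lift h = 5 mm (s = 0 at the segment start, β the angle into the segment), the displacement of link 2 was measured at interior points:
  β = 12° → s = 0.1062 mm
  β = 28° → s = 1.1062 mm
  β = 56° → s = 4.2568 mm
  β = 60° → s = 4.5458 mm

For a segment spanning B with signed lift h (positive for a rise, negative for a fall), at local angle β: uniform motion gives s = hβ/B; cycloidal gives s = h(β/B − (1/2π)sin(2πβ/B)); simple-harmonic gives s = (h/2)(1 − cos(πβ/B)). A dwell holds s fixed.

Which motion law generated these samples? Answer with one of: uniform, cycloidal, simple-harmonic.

candidates at β/B = r: uniform s = h·r (linear in β); cycloidal s = h·(r − sin(2πr)/(2π)); simple-harmonic s = (h/2)(1 − cos(πr))
β=12°: printed 0.1062 | uniform 0.7500, cycloidal 0.1062, simple-harmonic 0.2725
β=28°: printed 1.1062 | uniform 1.7500, cycloidal 1.1062, simple-harmonic 1.3650
β=56°: printed 4.2568 | uniform 3.5000, cycloidal 4.2568, simple-harmonic 3.9695
β=60°: printed 4.5458 | uniform 3.7500, cycloidal 4.5458, simple-harmonic 4.2678
only one law matches every sample → cycloidal

cycloidal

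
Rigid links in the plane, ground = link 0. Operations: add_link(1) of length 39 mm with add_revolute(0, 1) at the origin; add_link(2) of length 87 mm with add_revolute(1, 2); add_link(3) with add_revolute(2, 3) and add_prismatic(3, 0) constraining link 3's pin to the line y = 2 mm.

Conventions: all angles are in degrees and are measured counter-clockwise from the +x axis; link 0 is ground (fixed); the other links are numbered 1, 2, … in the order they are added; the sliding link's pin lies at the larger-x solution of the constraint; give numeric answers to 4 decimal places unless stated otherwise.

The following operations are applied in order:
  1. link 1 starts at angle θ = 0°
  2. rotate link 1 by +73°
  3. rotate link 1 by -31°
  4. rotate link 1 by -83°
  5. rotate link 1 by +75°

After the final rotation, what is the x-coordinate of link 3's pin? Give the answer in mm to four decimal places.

geometry: r = 39 mm, L = 87 mm, e = 2 mm; θ starts at 0°
rotate link 1 by +73°: θ ← 0° +73° = 73°
rotate link 1 by -31°: θ ← 73° -31° = 42°
rotate link 1 by -83°: θ ← 42° -83° = -41°
rotate link 1 by +75°: θ ← -41° +75° = 34°
crank pin P = (r cos θ, r sin θ) = (32.332465, 21.808523)
h = r sin θ − e = 21.808523 − 2 = 19.808523
x = r cos θ + √(L² − h²) = 32.332465 + 84.714948 = 117.047413

117.0474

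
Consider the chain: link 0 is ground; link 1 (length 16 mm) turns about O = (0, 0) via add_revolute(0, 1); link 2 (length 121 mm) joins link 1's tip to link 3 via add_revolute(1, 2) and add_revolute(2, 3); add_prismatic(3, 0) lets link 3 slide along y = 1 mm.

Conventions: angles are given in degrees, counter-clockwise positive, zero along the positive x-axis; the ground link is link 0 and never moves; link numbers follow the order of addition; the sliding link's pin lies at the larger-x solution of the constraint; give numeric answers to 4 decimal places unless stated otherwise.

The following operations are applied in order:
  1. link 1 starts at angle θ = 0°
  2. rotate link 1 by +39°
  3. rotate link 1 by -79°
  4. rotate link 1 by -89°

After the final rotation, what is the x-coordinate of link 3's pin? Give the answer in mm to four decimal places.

geometry: r = 16 mm, L = 121 mm, e = 1 mm; θ starts at 0°
rotate link 1 by +39°: θ ← 0° +39° = 39°
rotate link 1 by -79°: θ ← 39° -79° = -40°
rotate link 1 by -89°: θ ← -40° -89° = -129°
crank pin P = (r cos θ, r sin θ) = (-10.069126, -12.434335)
h = r sin θ − e = -12.434335 − 1 = -13.434335
x = r cos θ + √(L² − h²) = -10.069126 + 120.251897 = 110.182770

110.1828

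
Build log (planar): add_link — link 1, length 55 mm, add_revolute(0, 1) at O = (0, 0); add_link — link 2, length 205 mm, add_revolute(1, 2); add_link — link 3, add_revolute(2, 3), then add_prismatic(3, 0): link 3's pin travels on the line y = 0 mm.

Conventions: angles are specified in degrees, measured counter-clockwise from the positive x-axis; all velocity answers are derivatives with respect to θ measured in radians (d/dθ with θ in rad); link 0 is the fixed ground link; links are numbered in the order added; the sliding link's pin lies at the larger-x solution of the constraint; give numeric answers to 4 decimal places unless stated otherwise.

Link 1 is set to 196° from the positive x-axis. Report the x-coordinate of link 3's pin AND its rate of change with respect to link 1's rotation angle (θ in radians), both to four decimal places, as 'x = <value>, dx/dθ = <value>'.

geometry: r = 55 mm, L = 205 mm, e = 0 mm
crank pin P = (r cos θ, r sin θ) = (-52.869393, -15.160055)
h = r sin θ − e = -15.160055 − 0 = -15.160055
x = r cos θ + √(L² − h²) = -52.869393 + 204.438677 = 151.569284
dx/dθ = −r sin θ − h·r cos θ/√(L² − h²) (θ in radians; h = -15.160055) = 11.239549

x = 151.5693, dx/dθ = 11.2395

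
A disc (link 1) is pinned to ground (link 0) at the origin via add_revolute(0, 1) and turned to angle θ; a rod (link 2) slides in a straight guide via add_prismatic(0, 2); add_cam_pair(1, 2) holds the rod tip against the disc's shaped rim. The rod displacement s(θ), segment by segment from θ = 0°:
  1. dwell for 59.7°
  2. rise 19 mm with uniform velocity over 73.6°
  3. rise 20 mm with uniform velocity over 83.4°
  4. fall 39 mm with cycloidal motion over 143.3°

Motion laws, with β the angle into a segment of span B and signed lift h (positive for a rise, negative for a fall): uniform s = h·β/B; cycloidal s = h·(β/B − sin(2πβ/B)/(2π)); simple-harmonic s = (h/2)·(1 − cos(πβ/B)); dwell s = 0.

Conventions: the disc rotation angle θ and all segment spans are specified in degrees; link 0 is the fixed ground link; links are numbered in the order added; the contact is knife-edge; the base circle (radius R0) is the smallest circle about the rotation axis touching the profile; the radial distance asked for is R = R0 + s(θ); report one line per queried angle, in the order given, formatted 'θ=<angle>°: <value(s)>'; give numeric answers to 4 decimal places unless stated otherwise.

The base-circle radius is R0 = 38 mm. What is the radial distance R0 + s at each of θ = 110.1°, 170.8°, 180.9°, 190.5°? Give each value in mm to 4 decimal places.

segment 1 (0° to 59.7°, dwell): s unchanged at 0.0000
θ = 110.1° falls in segment 2 (59.7° to 133.3°, uniform, h = 19): β = 110.1 − 59.7 = 50.4°, B = 73.6°; Δs = 19·50.4/73.6 = 13.0109; s = 0.0000 + 13.0109 = 13.0109
segment 2 (59.7° to 133.3°, uniform, h = 19) is passed completely: s = 0.0000 + (19) = 19.0000
θ = 170.8° falls in segment 3 (133.3° to 216.7°, uniform, h = 20): β = 170.8 − 133.3 = 37.5°, B = 83.4°; Δs = 20·37.5/83.4 = 8.9928; s = 19.0000 + 8.9928 = 27.9928
θ = 180.9° falls in segment 3 (133.3° to 216.7°, uniform, h = 20): β = 180.9 − 133.3 = 47.6°, B = 83.4°; Δs = 20·47.6/83.4 = 11.4149; s = 19.0000 + 11.4149 = 30.4149
θ = 190.5° falls in segment 3 (133.3° to 216.7°, uniform, h = 20): β = 190.5 − 133.3 = 57.2°, B = 83.4°; Δs = 20·57.2/83.4 = 13.7170; s = 19.0000 + 13.7170 = 32.7170
θ=110.1°: R = R0 + s = 38 + 13.0109 = 51.0109
θ=170.8°: R = R0 + s = 38 + 27.9928 = 65.9928
θ=180.9°: R = R0 + s = 38 + 30.4149 = 68.4149
θ=190.5°: R = R0 + s = 38 + 32.7170 = 70.7170

θ=110.1°: 51.0109
θ=170.8°: 65.9928
θ=180.9°: 68.4149
θ=190.5°: 70.7170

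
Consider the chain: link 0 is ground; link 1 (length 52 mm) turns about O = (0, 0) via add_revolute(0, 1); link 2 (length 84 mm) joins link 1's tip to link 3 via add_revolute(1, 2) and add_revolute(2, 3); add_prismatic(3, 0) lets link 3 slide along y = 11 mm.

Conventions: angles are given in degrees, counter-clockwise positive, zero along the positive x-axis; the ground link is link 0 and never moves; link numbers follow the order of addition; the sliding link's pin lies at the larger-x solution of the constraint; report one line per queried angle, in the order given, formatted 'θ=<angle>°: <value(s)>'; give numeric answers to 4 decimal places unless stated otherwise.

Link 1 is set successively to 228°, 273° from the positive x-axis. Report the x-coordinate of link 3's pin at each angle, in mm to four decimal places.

geometry: r = 52 mm, L = 84 mm, e = 11 mm
θ=228°: crank pin P = (r cos θ, r sin θ) = (-34.794792, -38.643531)
θ=228°: h = r sin θ − e = -38.643531 − 11 = -49.643531
θ=228°: x = r cos θ + √(L² − h²) = -34.794792 + 67.760754 = 32.965963
θ=273°: crank pin P = (r cos θ, r sin θ) = (2.721470, -51.928736)
θ=273°: h = r sin θ − e = -51.928736 − 11 = -62.928736
θ=273°: x = r cos θ + √(L² − h²) = 2.721470 + 55.641479 = 58.362949

θ=228°: 32.9660
θ=273°: 58.3629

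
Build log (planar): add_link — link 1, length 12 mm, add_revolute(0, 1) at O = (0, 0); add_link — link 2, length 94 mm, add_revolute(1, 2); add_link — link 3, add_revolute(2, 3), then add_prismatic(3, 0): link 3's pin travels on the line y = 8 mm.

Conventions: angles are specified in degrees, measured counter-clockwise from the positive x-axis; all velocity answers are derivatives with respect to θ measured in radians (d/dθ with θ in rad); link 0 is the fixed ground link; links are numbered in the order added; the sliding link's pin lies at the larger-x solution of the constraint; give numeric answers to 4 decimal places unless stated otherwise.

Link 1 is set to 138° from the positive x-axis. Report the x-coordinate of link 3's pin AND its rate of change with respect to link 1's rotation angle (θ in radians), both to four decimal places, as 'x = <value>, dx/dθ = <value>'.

geometry: r = 12 mm, L = 94 mm, e = 8 mm
crank pin P = (r cos θ, r sin θ) = (-8.917738, 8.029567)
h = r sin θ − e = 8.029567 − 8 = 0.029567
x = r cos θ + √(L² − h²) = -8.917738 + 93.999995 = 85.082257
dx/dθ = −r sin θ − h·r cos θ/√(L² − h²) (θ in radians; h = 0.029567) = -8.026762

x = 85.0823, dx/dθ = -8.0268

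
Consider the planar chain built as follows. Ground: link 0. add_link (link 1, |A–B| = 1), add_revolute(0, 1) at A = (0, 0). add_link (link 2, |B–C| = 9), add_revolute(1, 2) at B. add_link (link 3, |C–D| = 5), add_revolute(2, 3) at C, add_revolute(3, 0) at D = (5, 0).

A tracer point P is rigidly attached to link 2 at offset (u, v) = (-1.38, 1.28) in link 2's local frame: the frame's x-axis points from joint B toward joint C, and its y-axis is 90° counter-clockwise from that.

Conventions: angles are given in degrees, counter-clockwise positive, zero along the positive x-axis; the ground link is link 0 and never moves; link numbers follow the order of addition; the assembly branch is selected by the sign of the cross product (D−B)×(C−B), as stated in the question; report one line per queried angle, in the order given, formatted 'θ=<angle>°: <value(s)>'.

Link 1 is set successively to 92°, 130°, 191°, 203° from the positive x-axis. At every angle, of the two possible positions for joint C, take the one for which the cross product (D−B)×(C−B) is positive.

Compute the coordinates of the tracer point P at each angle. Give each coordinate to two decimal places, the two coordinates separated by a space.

A=(0,0), D=(5.00,0)
θ=92°: B = A + 1.00·(cos92°, sin92°) = (-0.0349, 0.9994)
θ=92°: |BD| = 5.1331
θ=92°: circle(B,9.00) ∩ circle(D,5.00): a=8.0213, h=4.0815
θ=92°:   candidates: C₊=(8.6276,3.4410) cross=20.951; C₋=(7.0383,-4.5657) cross=-20.951
θ=92°:   branch + wants cross > 0 → take C=(8.6276,3.4410) (cross=20.951)
θ=92°: ex = (C−B)/|BC| = (0.9625,0.2713); ey = (-0.2713,0.9625)
θ=92°: P = B + -1.38·ex + 1.28·ey = (-1.7104,1.8570)
θ=130°: B = A + 1.00·(cos130°, sin130°) = (-0.6428, 0.7660)
θ=130°: |BD| = 5.6945
θ=130°: circle(B,9.00) ∩ circle(D,5.00): a=7.7643, h=4.5515
θ=130°:   candidates: C₊=(7.6632,4.2317) cross=25.919; C₋=(6.4386,-4.7886) cross=-25.919
θ=130°:   branch + wants cross > 0 → take C=(7.6632,4.2317) (cross=25.919)
θ=130°: ex = (C−B)/|BC| = (0.9229,0.3851); ey = (-0.3851,0.9229)
θ=130°: P = B + -1.38·ex + 1.28·ey = (-2.4093,1.4159)
θ=191°: B = A + 1.00·(cos191°, sin191°) = (-0.9816, -0.1908)
θ=191°: |BD| = 5.9847
θ=191°: circle(B,9.00) ∩ circle(D,5.00): a=7.6710, h=4.7071
θ=191°:   candidates: C₊=(6.5354,4.7584) cross=28.170; C₋=(6.8355,-4.6509) cross=-28.170
θ=191°:   branch + wants cross > 0 → take C=(6.5354,4.7584) (cross=28.170)
θ=191°: ex = (C−B)/|BC| = (0.8352,0.5499); ey = (-0.5499,0.8352)
θ=191°: P = B + -1.38·ex + 1.28·ey = (-2.8381,0.1194)
θ=203°: B = A + 1.00·(cos203°, sin203°) = (-0.9205, -0.3907)
θ=203°: |BD| = 5.9334
θ=203°: circle(B,9.00) ∩ circle(D,5.00): a=7.6858, h=4.6829
θ=203°:   candidates: C₊=(6.4402,4.7881) cross=27.785; C₋=(7.0569,-4.5573) cross=-27.785
θ=203°:   branch + wants cross > 0 → take C=(6.4402,4.7881) (cross=27.785)
θ=203°: ex = (C−B)/|BC| = (0.8179,0.5754); ey = (-0.5754,0.8179)
θ=203°: P = B + -1.38·ex + 1.28·ey = (-2.7857,-0.1380)

θ=92°: -1.71 1.86
θ=130°: -2.41 1.42
θ=191°: -2.84 0.12
θ=203°: -2.79 -0.14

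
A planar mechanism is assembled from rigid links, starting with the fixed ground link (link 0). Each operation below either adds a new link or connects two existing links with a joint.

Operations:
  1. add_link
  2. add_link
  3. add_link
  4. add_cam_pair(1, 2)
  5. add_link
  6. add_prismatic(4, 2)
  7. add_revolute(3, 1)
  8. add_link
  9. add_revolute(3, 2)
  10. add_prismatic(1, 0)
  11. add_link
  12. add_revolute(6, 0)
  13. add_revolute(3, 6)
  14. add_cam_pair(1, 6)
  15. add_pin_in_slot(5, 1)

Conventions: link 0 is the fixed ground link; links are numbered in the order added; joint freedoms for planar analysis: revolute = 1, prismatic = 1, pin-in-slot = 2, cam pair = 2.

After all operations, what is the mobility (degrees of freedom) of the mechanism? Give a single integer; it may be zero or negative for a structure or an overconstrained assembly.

L=1 J1=0 J2=0
add link → L=2 J1=0 J2=0
add link → L=3 J1=0 J2=0
add link → L=4 J1=0 J2=0
C@1,2 dof=2 J2 → L=4 J1=0 J2=1
add link → L=5 J1=0 J2=1
P@4,2 dof=1 J1 → L=5 J1=1 J2=1
R@3,1 dof=1 J1 → L=5 J1=2 J2=1
add link → L=6 J1=2 J2=1
R@3,2 dof=1 J1 → L=6 J1=3 J2=1
P@1,0 dof=1 J1 → L=6 J1=4 J2=1
add link → L=7 J1=4 J2=1
R@6,0 dof=1 J1 → L=7 J1=5 J2=1
R@3,6 dof=1 J1 → L=7 J1=6 J2=1
C@1,6 dof=2 J2 → L=7 J1=6 J2=2
PS@5,1 dof=2 J2 → L=7 J1=6 J2=3
M=3(L−1)−2J1−J2=3·6−2·6−3=3

M = 3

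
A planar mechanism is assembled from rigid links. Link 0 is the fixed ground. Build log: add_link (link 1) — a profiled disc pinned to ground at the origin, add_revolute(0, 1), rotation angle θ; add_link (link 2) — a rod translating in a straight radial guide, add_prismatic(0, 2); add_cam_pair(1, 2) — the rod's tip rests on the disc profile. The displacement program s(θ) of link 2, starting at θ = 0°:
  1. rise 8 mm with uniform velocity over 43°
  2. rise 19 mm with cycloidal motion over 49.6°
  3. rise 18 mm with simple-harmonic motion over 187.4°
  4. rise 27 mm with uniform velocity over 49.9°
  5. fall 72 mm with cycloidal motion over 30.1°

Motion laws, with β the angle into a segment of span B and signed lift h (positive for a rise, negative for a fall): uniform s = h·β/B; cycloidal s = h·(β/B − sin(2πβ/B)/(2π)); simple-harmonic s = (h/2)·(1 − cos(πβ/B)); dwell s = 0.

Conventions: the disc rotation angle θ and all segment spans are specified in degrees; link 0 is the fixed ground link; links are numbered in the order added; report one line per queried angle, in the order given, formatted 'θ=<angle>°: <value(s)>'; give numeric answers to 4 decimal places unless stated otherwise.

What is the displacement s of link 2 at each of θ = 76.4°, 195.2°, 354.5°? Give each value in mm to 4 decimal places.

seg 1 [0°–43°] uniform, h=8: full span → s += 8 → s = 8.0000
seg 2 [43°–92.6°] cycloidal, h=19: θ=76.4° here. β=33.4, B=49.6. 19·(0.6734 − sin(2π·0.6734)/(2π)) = 15.4747 → s = 23.4747
seg 2 [43°–92.6°] cycloidal, h=19: full span → s += 19 → s = 27.0000
seg 3 [92.6°–280°] simple-harmonic, h=18: θ=195.2° here. β=102.6, B=187.4. 18/2·(1 − cos(π·0.5475)) = 10.3378 → s = 37.3378
seg 3 [92.6°–280°] simple-harmonic, h=18: full span → s += 18 → s = 45.0000
seg 4 [280°–329.9°] uniform, h=27: full span → s += 27 → s = 72.0000
seg 5 [329.9°–360°] cycloidal, h=-72: θ=354.5° here. β=24.6, B=30.1. -72·(0.8173 − sin(2π·0.8173)/(2π)) = -69.2944 → s = 2.7056

θ=76.4°: 23.4747
θ=195.2°: 37.3378
θ=354.5°: 2.7056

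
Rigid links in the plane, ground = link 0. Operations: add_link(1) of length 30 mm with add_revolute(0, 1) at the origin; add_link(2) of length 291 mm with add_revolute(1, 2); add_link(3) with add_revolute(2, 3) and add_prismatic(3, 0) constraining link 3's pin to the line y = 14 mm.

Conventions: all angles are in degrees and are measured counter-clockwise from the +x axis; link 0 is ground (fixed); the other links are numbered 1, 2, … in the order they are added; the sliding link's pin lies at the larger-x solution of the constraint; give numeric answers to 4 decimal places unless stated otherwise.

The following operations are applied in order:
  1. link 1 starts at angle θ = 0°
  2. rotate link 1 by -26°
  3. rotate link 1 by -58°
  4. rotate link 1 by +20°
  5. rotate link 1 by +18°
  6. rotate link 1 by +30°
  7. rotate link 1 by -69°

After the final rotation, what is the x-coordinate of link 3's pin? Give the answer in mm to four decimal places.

geometry: r = 30 mm, L = 291 mm, e = 14 mm; θ starts at 0°
rotate link 1 by -26°: θ ← 0° -26° = -26°
rotate link 1 by -58°: θ ← -26° -58° = -84°
rotate link 1 by +20°: θ ← -84° +20° = -64°
rotate link 1 by +18°: θ ← -64° +18° = -46°
rotate link 1 by +30°: θ ← -46° +30° = -16°
rotate link 1 by -69°: θ ← -16° -69° = -85°
crank pin P = (r cos θ, r sin θ) = (2.614672, -29.885841)
h = r sin θ − e = -29.885841 − 14 = -43.885841
x = r cos θ + √(L² − h²) = 2.614672 + 287.671745 = 290.286417

290.2864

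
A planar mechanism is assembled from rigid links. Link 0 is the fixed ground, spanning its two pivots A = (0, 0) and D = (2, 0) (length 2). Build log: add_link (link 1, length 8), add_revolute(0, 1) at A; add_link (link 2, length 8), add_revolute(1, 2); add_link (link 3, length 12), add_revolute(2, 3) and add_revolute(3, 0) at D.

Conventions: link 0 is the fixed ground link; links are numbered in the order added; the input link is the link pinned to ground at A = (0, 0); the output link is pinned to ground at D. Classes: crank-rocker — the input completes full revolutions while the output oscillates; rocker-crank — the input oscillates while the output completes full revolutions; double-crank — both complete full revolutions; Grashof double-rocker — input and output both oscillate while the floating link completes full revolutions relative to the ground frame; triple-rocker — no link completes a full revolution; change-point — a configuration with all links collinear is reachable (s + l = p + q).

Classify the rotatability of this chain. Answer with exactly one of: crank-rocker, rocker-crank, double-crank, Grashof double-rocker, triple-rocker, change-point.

lengths: ground=2, input=8, coupler=8, output=12
sorted: s=2 (shortest), l=12 (longest), p+q=16
s + l = 14 vs p + q = 16
s + l < p + q (Grashof) with shortest = ground link → double-crank

double-crank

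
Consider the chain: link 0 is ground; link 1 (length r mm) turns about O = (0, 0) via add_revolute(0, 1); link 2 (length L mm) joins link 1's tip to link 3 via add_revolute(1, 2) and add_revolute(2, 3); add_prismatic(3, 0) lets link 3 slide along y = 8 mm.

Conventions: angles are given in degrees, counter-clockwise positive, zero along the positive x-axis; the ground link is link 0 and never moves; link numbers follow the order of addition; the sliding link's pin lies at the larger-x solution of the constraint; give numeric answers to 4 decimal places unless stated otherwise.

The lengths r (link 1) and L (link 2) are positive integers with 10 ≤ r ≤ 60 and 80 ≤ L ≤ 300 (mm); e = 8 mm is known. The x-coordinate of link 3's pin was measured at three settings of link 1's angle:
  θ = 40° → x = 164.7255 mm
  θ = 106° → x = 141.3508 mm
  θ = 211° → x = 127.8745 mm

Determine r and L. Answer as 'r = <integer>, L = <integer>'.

constraint per measurement: (x − r cos θ)² + (r sin θ − e)² = L²
subtracting the θ₁ and θ₂ equations cancels the r² and L² terms:
r = (x₁² − x₂²) / (2[(x₁cos θ₁ + e sin θ₁) − (x₂cos θ₂ + e sin θ₂)]) = 22.0000 → r = 22
L² = (x₁ − r cos θ₁)² + (r sin θ₁ − e)² = 21903.9987 → L = 148.0000 → L = 148
check at θ₃=211°: x = 127.8745 (printed 127.8745) ✓

r = 22, L = 148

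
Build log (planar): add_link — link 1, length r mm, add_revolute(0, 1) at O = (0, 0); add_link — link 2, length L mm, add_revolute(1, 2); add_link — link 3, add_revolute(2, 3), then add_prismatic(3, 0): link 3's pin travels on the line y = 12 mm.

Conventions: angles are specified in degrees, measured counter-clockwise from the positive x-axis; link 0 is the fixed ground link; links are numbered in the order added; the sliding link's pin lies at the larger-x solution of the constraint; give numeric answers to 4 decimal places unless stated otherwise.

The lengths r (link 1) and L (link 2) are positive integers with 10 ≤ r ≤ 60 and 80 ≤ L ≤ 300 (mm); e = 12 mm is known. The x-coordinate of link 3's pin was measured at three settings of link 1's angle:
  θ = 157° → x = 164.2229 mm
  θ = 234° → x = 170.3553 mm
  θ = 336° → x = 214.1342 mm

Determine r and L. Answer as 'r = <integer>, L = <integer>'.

constraint per measurement: (x − r cos θ)² + (r sin θ − e)² = L²
subtracting the θ₁ and θ₂ equations cancels the r² and L² terms:
r = (x₁² − x₂²) / (2[(x₁cos θ₁ + e sin θ₁) − (x₂cos θ₂ + e sin θ₂)]) = 28.0000 → r = 28
L² = (x₁ − r cos θ₁)² + (r sin θ₁ − e)² = 36099.9962 → L = 190.0000 → L = 190
check at θ₃=336°: x = 214.1342 (printed 214.1342) ✓

r = 28, L = 190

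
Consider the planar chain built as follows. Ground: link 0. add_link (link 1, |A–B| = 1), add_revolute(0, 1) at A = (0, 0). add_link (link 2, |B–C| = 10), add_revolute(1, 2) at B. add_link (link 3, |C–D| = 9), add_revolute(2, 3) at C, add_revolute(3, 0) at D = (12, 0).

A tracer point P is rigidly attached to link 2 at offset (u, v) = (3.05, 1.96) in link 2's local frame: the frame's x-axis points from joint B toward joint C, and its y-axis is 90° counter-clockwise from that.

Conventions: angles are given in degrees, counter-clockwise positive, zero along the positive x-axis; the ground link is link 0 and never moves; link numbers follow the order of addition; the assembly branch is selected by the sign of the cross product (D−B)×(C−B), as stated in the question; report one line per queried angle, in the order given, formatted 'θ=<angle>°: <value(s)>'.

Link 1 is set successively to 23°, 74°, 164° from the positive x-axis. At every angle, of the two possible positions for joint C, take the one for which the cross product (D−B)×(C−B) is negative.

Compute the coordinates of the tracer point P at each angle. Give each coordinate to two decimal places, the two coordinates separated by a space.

A=(0,0), D=(12.00,0)
θ=23°: B = A + 1.00·(cos23°, sin23°) = (0.9205, 0.3907)
θ=23°: |BD| = 11.0864
θ=23°: circle(B,10.00) ∩ circle(D,9.00): a=6.4001, h=7.6837
θ=23°:   candidates: C₊=(7.5874,7.8441) cross=85.184; C₋=(7.0458,-7.5137) cross=-85.184
θ=23°:   branch - wants cross < 0 → take C=(7.0458,-7.5137) (cross=-85.184)
θ=23°: ex = (C−B)/|BC| = (0.6125,-0.7904); ey = (0.7904,0.6125)
θ=23°: P = B + 3.05·ex + 1.96·ey = (4.3380,-0.8196)
θ=74°: B = A + 1.00·(cos74°, sin74°) = (0.2756, 0.9613)
θ=74°: |BD| = 11.7637
θ=74°: circle(B,10.00) ∩ circle(D,9.00): a=6.6894, h=7.4331
θ=74°:   candidates: C₊=(7.5501,7.8229) cross=87.441; C₋=(6.3353,-6.9936) cross=-87.441
θ=74°:   branch - wants cross < 0 → take C=(6.3353,-6.9936) (cross=-87.441)
θ=74°: ex = (C−B)/|BC| = (0.6060,-0.7955); ey = (0.7955,0.6060)
θ=74°: P = B + 3.05·ex + 1.96·ey = (3.6830,-0.2773)
θ=164°: B = A + 1.00·(cos164°, sin164°) = (-0.9613, 0.2756)
θ=164°: |BD| = 12.9642
θ=164°: circle(B,10.00) ∩ circle(D,9.00): a=7.2149, h=6.9243
θ=164°:   candidates: C₊=(6.3992,7.0449) cross=89.768; C₋=(6.1048,-6.8005) cross=-89.768
θ=164°:   branch - wants cross < 0 → take C=(6.1048,-6.8005) (cross=-89.768)
θ=164°: ex = (C−B)/|BC| = (0.7066,-0.7076); ey = (0.7076,0.7066)
θ=164°: P = B + 3.05·ex + 1.96·ey = (2.5808,-0.4976)

θ=23°: 4.34 -0.82
θ=74°: 3.68 -0.28
θ=164°: 2.58 -0.50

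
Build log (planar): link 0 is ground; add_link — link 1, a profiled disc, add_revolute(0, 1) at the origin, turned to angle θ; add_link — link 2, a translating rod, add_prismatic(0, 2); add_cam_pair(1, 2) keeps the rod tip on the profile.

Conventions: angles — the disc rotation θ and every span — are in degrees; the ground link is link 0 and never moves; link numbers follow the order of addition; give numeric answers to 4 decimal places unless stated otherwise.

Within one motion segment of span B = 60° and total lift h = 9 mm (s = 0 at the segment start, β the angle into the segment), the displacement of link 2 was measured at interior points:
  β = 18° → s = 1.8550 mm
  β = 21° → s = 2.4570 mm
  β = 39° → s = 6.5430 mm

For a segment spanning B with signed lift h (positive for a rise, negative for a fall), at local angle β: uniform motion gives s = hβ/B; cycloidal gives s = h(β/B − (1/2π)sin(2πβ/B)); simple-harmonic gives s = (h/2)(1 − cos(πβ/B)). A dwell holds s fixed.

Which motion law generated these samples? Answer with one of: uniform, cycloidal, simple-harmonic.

candidates at β/B = r: uniform s = h·r (linear in β); cycloidal s = h·(r − sin(2πr)/(2π)); simple-harmonic s = (h/2)(1 − cos(πr))
β=18°: printed 1.8550 | uniform 2.7000, cycloidal 1.3377, simple-harmonic 1.8550
β=21°: printed 2.4570 | uniform 3.1500, cycloidal 1.9912, simple-harmonic 2.4570
β=39°: printed 6.5430 | uniform 5.8500, cycloidal 7.0088, simple-harmonic 6.5430
only one law matches every sample → simple-harmonic

simple-harmonic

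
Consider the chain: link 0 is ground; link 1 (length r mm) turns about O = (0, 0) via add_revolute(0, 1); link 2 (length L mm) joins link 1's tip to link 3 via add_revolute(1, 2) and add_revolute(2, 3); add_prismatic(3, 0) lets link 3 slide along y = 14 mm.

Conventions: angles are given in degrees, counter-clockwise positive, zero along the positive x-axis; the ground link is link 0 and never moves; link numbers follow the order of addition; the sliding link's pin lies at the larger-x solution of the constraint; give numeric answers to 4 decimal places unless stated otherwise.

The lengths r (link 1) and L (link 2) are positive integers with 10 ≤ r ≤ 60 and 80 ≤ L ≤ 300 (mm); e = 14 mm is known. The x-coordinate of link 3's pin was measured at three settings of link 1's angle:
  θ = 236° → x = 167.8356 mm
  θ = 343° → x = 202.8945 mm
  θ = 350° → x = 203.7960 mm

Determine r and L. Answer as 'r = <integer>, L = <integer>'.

constraint per measurement: (x − r cos θ)² + (r sin θ − e)² = L²
subtracting the θ₁ and θ₂ equations cancels the r² and L² terms:
r = (x₁² − x₂²) / (2[(x₁cos θ₁ + e sin θ₁) − (x₂cos θ₂ + e sin θ₂)]) = 22.0000 → r = 22
L² = (x₁ − r cos θ₁)² + (r sin θ₁ − e)² = 33488.9847 → L = 183.0000 → L = 183
check at θ₃=350°: x = 203.7960 (printed 203.7960) ✓

r = 22, L = 183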